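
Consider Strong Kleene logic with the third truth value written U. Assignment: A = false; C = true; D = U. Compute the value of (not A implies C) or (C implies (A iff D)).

true

not A = not false = true
not A implies C = true implies true = true
A iff D = false iff U = U
C implies (A iff D) = true implies U = U  [not true or U]
(not A implies C) or (C implies (A iff D)) = true or U = true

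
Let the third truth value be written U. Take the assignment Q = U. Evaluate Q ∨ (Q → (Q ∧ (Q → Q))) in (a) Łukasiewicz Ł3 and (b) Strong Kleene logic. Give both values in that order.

In Łukasiewicz Ł3: Q → Q = U → U = ⊤
Q ∧ (Q → Q) = U ∧ ⊤ = U
Q → (Q ∧ (Q → Q)) = U → U = ⊤
Q ∨ (Q → (Q ∧ (Q → Q))) = U ∨ ⊤ = ⊤
In Strong Kleene logic: Q → Q = U → U = U  [¬U ∨ U]
Q ∧ (Q → Q) = U ∧ U = U
Q → (Q ∧ (Q → Q)) = U → U = U
Q ∨ (Q → (Q ∧ (Q → Q))) = U ∨ U = U
They differ because Łukasiewicz Ł3 and Strong Kleene logic treat U differently under implication.

⊤; U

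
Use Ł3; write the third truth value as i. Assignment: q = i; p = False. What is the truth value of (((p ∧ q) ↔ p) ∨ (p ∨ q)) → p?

False

p ∧ q = False ∧ i = False
(p ∧ q) ↔ p = False ↔ False = True
p ∨ q = False ∨ i = i
((p ∧ q) ↔ p) ∨ (p ∨ q) = True ∨ i = True
(((p ∧ q) ↔ p) ∨ (p ∨ q)) → p = True → False = False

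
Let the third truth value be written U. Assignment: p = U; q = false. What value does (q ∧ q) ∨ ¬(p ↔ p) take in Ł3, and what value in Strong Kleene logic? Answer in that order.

false; U

In Ł3: q ∧ q = false ∧ false = false
p ↔ p = U ↔ U = true
¬(p ↔ p) = ¬true = false
(q ∧ q) ∨ ¬(p ↔ p) = false ∨ false = false
In Strong Kleene logic: q ∧ q = false ∧ false = false
p ↔ p = U ↔ U = U
¬(p ↔ p) = ¬U = U
(q ∧ q) ∨ ¬(p ↔ p) = false ∨ U = U
They differ because Ł3 and Strong Kleene logic treat U differently under implication.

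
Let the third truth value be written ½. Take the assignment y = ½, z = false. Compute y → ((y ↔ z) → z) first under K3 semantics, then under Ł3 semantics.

½; true

In K3: y ↔ z = ½ ↔ false = ½
(y ↔ z) → z = ½ → false = ½
y → ((y ↔ z) → z) = ½ → ½ = ½
In Ł3: y ↔ z = ½ ↔ false = ½  [1 − |½−0|]
(y ↔ z) → z = ½ → false = ½
y → ((y ↔ z) → z) = ½ → ½ = true
They differ because K3 and Ł3 treat ½ differently under implication.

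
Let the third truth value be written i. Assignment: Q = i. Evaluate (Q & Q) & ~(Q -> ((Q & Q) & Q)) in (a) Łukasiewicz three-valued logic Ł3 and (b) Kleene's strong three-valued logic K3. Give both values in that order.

In Łukasiewicz three-valued logic Ł3: Q & Q = i & i = i
Q & Q = i & i = i
(Q & Q) & Q = i & i = i
Q -> ((Q & Q) & Q) = i -> i = ⊤  [min(1, 1−½+½)]
~(Q -> ((Q & Q) & Q)) = ~⊤ = ⊥
(Q & Q) & ~(Q -> ((Q & Q) & Q)) = i & ⊥ = ⊥
In Kleene's strong three-valued logic K3: Q & Q = i & i = i
Q & Q = i & i = i
(Q & Q) & Q = i & i = i
Q -> ((Q & Q) & Q) = i -> i = i  [~i | i]
~(Q -> ((Q & Q) & Q)) = ~i = i
(Q & Q) & ~(Q -> ((Q & Q) & Q)) = i & i = i
They differ because Łukasiewicz three-valued logic Ł3 and Kleene's strong three-valued logic K3 treat i differently under implication.

⊥; i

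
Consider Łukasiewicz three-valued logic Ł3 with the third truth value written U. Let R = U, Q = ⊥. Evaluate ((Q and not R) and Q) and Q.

⊥

not R = not U = U
Q and not R = ⊥ and U = ⊥
(Q and not R) and Q = ⊥ and ⊥ = ⊥
((Q and not R) and Q) and Q = ⊥ and ⊥ = ⊥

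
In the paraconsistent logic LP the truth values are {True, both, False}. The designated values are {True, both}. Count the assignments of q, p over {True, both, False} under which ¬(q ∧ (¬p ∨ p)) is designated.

7

Of the 9 assignments, 7 give a value in {True, both}.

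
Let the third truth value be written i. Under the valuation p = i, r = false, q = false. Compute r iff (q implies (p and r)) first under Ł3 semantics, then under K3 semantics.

false; false

In Ł3: p and r = i and false = false
q implies (p and r) = false implies false = true
r iff (q implies (p and r)) = false iff true = false
In K3: p and r = i and false = false
q implies (p and r) = false implies false = true
r iff (q implies (p and r)) = false iff true = false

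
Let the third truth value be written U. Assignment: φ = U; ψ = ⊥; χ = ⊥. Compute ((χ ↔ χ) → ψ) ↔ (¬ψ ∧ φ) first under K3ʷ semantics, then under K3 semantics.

In K3ʷ: χ ↔ χ = ⊥ ↔ ⊥ = ⊤
(χ ↔ χ) → ψ = ⊤ → ⊥ = ⊥
¬ψ = ¬⊥ = ⊤
¬ψ ∧ φ = ⊤ ∧ U = U
((χ ↔ χ) → ψ) ↔ (¬ψ ∧ φ) = ⊥ ↔ U = U
In K3: χ ↔ χ = ⊥ ↔ ⊥ = ⊤
(χ ↔ χ) → ψ = ⊤ → ⊥ = ⊥
¬ψ = ¬⊥ = ⊤
¬ψ ∧ φ = ⊤ ∧ U = U
((χ ↔ χ) → ψ) ↔ (¬ψ ∧ φ) = ⊥ ↔ U = U

U; U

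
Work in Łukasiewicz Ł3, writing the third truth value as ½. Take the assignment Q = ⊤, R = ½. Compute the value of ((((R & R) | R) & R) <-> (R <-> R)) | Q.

⊤

R & R = ½ & ½ = ½
(R & R) | R = ½ | ½ = ½
((R & R) | R) & R = ½ & ½ = ½
R <-> R = ½ <-> ½ = ⊤  [1 − |½−½|]
(((R & R) | R) & R) <-> (R <-> R) = ½ <-> ⊤ = ½
((((R & R) | R) & R) <-> (R <-> R)) | Q = ½ | ⊤ = ⊤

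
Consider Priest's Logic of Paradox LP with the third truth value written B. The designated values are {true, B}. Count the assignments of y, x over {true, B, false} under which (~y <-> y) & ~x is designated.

Designated under: (y=B, x=B); (y=B, x=false).

2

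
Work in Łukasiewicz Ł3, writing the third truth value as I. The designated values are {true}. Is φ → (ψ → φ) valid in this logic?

Every assignment of φ, ψ over {true, I, false} gives a value in {true}.
In particular, with φ=I, ψ=I: φ → (ψ → φ) = true.

Yes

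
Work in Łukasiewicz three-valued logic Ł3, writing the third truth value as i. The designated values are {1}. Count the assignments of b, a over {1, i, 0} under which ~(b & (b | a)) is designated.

Designated under: (b=0, a=1); (b=0, a=i); (b=0, a=0).

3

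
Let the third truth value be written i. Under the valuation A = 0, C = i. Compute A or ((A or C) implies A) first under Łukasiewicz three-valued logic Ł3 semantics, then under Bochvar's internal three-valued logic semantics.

i; i

In Łukasiewicz three-valued logic Ł3: A or C = 0 or i = i
(A or C) implies A = i implies 0 = i  [min(1, 1−½+0)]
A or ((A or C) implies A) = 0 or i = i
In Bochvar's internal three-valued logic: A or C = 0 or i = i
(A or C) implies A = i implies 0 = i  [any arg is the third value ⇒ result is the third value]
A or ((A or C) implies A) = 0 or i = i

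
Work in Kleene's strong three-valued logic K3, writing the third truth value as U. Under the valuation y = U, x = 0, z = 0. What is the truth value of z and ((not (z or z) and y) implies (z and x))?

0

z or z = 0 or 0 = 0
not (z or z) = not 0 = 1
not (z or z) and y = 1 and U = U
z and x = 0 and 0 = 0
(not (z or z) and y) implies (z and x) = U implies 0 = U
z and ((not (z or z) and y) implies (z and x)) = 0 and U = 0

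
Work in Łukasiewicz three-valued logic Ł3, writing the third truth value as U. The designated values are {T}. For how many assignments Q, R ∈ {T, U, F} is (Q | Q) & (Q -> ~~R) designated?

1

Designated under: (Q=T, R=T).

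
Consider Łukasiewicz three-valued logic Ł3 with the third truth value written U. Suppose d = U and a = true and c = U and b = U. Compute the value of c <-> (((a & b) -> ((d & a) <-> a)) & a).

U

a & b = true & U = U
d & a = U & true = U
(d & a) <-> a = U <-> true = U  [1 − |½−1|]
(a & b) -> ((d & a) <-> a) = U -> U = true
((a & b) -> ((d & a) <-> a)) & a = true & true = true
c <-> (((a & b) -> ((d & a) <-> a)) & a) = U <-> true = U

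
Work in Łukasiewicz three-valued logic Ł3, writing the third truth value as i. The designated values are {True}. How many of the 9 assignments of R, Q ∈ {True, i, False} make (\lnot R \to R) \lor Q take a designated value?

Of the 9 assignments, 7 give a value in {True}.

7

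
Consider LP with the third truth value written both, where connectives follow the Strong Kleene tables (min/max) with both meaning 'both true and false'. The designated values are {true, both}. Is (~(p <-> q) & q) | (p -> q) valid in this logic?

No

Countermodel: p=true, q=false gives false, which is not designated.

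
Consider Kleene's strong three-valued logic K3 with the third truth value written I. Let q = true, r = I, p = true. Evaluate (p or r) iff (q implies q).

true

p or r = true or I = true
q implies q = true implies true = true
(p or r) iff (q implies q) = true iff true = true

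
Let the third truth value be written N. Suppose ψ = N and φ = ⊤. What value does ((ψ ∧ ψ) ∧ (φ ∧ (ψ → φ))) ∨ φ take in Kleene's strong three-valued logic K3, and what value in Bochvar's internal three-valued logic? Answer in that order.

In Kleene's strong three-valued logic K3: ψ ∧ ψ = N ∧ N = N
ψ → φ = N → ⊤ = ⊤  [¬N ∨ ⊤]
φ ∧ (ψ → φ) = ⊤ ∧ ⊤ = ⊤
(ψ ∧ ψ) ∧ (φ ∧ (ψ → φ)) = N ∧ ⊤ = N
((ψ ∧ ψ) ∧ (φ ∧ (ψ → φ))) ∨ φ = N ∨ ⊤ = ⊤
In Bochvar's internal three-valued logic: ψ ∧ ψ = N ∧ N = N
ψ → φ = N → ⊤ = N  [any arg is the third value ⇒ result is the third value]
φ ∧ (ψ → φ) = ⊤ ∧ N = N
(ψ ∧ ψ) ∧ (φ ∧ (ψ → φ)) = N ∧ N = N
((ψ ∧ ψ) ∧ (φ ∧ (ψ → φ))) ∨ φ = N ∨ ⊤ = N
They differ because Kleene's strong three-valued logic K3 and Bochvar's internal three-valued logic treat N differently under the binary connectives.

⊤; N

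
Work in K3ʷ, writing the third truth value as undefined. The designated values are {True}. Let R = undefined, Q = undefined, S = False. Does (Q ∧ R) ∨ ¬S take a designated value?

No

Q ∧ R = undefined ∧ undefined = undefined
¬S = ¬False = True
(Q ∧ R) ∨ ¬S = undefined ∨ True = undefined
undefined ∉ {True}.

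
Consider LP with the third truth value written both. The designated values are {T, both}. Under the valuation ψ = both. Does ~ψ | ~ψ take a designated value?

~ψ = ~both = both
~ψ = ~both = both
~ψ | ~ψ = both | both = both
both ∈ {T, both}.

Yes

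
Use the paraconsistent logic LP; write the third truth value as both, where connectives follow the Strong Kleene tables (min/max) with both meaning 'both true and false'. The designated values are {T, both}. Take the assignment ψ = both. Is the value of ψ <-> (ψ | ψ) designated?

ψ | ψ = both | both = both
ψ <-> (ψ | ψ) = both <-> both = both
both ∈ {T, both}.

Yes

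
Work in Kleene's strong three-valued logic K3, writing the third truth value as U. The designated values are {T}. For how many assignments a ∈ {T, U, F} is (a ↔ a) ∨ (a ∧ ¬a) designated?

a=T: T ✓
a=U: U ·
a=F: T ✓

2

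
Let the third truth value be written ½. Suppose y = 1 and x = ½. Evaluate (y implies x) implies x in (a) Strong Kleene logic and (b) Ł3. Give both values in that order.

½; 1

In Strong Kleene logic: y implies x = 1 implies ½ = ½  [not 1 or ½]
(y implies x) implies x = ½ implies ½ = ½
In Ł3: y implies x = 1 implies ½ = ½
(y implies x) implies x = ½ implies ½ = 1
They differ because Strong Kleene logic and Ł3 treat ½ differently under implication.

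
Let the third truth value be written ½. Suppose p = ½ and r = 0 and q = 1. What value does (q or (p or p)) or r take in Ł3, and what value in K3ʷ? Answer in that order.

In Ł3: p or p = ½ or ½ = ½
q or (p or p) = 1 or ½ = 1
(q or (p or p)) or r = 1 or 0 = 1
In K3ʷ: p or p = ½ or ½ = ½
q or (p or p) = 1 or ½ = ½
(q or (p or p)) or r = ½ or 0 = ½
They differ because Ł3 and K3ʷ treat ½ differently under the binary connectives.

1; ½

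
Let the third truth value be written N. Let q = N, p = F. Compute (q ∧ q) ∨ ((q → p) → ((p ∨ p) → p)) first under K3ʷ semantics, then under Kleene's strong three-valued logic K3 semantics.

In K3ʷ: q ∧ q = N ∧ N = N
q → p = N → F = N  [any arg is the third value ⇒ result is the third value]
p ∨ p = F ∨ F = F
(p ∨ p) → p = F → F = T
(q → p) → ((p ∨ p) → p) = N → T = N
(q ∧ q) ∨ ((q → p) → ((p ∨ p) → p)) = N ∨ N = N
In Kleene's strong three-valued logic K3: q ∧ q = N ∧ N = N
q → p = N → F = N  [¬N ∨ F]
p ∨ p = F ∨ F = F
(p ∨ p) → p = F → F = T
(q → p) → ((p ∨ p) → p) = N → T = T
(q ∧ q) ∨ ((q → p) → ((p ∨ p) → p)) = N ∨ T = T
They differ because K3ʷ and Kleene's strong three-valued logic K3 treat N differently under the binary connectives.

N; T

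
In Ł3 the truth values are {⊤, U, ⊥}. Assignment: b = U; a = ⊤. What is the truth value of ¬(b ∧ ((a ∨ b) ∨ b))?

U

a ∨ b = ⊤ ∨ U = ⊤
(a ∨ b) ∨ b = ⊤ ∨ U = ⊤
b ∧ ((a ∨ b) ∨ b) = U ∧ ⊤ = U
¬(b ∧ ((a ∨ b) ∨ b)) = ¬U = U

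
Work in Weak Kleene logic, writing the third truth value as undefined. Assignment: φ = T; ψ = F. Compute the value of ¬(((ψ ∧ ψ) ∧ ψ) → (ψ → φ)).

ψ ∧ ψ = F ∧ F = F
(ψ ∧ ψ) ∧ ψ = F ∧ F = F
ψ → φ = F → T = T
((ψ ∧ ψ) ∧ ψ) → (ψ → φ) = F → T = T
¬(((ψ ∧ ψ) ∧ ψ) → (ψ → φ)) = ¬T = F

F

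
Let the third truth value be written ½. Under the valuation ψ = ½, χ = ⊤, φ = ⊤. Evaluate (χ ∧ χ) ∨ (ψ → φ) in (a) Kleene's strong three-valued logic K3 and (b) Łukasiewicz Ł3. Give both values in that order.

In Kleene's strong three-valued logic K3: χ ∧ χ = ⊤ ∧ ⊤ = ⊤
ψ → φ = ½ → ⊤ = ⊤  [¬½ ∨ ⊤]
(χ ∧ χ) ∨ (ψ → φ) = ⊤ ∨ ⊤ = ⊤
In Łukasiewicz Ł3: χ ∧ χ = ⊤ ∧ ⊤ = ⊤
ψ → φ = ½ → ⊤ = ⊤  [min(1, 1−½+1)]
(χ ∧ χ) ∨ (ψ → φ) = ⊤ ∨ ⊤ = ⊤

⊤; ⊤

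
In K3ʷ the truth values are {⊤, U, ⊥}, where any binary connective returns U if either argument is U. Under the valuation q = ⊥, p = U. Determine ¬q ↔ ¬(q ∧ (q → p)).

U

¬q = ¬⊥ = ⊤
q → p = ⊥ → U = U  [any arg is the third value ⇒ result is the third value]
q ∧ (q → p) = ⊥ ∧ U = U
¬(q ∧ (q → p)) = ¬U = U
¬q ↔ ¬(q ∧ (q → p)) = ⊤ ↔ U = U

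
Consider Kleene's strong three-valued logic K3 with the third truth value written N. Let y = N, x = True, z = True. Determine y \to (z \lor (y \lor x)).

True

y \lor x = N \lor True = True
z \lor (y \lor x) = True \lor True = True
y \to (z \lor (y \lor x)) = N \to True = True  [\lnot N \lor True]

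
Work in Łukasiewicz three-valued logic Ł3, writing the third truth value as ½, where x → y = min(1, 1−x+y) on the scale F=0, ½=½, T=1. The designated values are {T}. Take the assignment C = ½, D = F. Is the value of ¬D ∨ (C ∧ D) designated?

¬D = ¬F = T
C ∧ D = ½ ∧ F = F
¬D ∨ (C ∧ D) = T ∨ F = T
T ∈ {T}.

Yes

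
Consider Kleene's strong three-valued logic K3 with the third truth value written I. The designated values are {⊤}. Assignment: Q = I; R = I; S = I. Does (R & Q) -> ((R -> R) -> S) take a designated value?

No

R & Q = I & I = I
R -> R = I -> I = I  [~I | I]
(R -> R) -> S = I -> I = I
(R & Q) -> ((R -> R) -> S) = I -> I = I
I ∉ {⊤}.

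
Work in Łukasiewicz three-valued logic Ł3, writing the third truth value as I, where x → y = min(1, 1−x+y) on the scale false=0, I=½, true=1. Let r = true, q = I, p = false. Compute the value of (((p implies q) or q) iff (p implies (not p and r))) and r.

true

p implies q = false implies I = true  [min(1, 1−0+½)]
(p implies q) or q = true or I = true
not p = not false = true
not p and r = true and true = true
p implies (not p and r) = false implies true = true
((p implies q) or q) iff (p implies (not p and r)) = true iff true = true
(((p implies q) or q) iff (p implies (not p and r))) and r = true and true = true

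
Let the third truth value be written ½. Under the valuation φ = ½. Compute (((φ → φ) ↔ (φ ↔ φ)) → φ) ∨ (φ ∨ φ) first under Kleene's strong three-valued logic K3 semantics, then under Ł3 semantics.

½; ½

In Kleene's strong three-valued logic K3: φ → φ = ½ → ½ = ½
φ ↔ φ = ½ ↔ ½ = ½
(φ → φ) ↔ (φ ↔ φ) = ½ ↔ ½ = ½
((φ → φ) ↔ (φ ↔ φ)) → φ = ½ → ½ = ½
φ ∨ φ = ½ ∨ ½ = ½
(((φ → φ) ↔ (φ ↔ φ)) → φ) ∨ (φ ∨ φ) = ½ ∨ ½ = ½
In Ł3: φ → φ = ½ → ½ = true
φ ↔ φ = ½ ↔ ½ = true
(φ → φ) ↔ (φ ↔ φ) = true ↔ true = true
((φ → φ) ↔ (φ ↔ φ)) → φ = true → ½ = ½
φ ∨ φ = ½ ∨ ½ = ½
(((φ → φ) ↔ (φ ↔ φ)) → φ) ∨ (φ ∨ φ) = ½ ∨ ½ = ½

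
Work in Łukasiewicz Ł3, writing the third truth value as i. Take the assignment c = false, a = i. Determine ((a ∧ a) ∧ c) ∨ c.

a ∧ a = i ∧ i = i
(a ∧ a) ∧ c = i ∧ false = false
((a ∧ a) ∧ c) ∨ c = false ∨ false = false

false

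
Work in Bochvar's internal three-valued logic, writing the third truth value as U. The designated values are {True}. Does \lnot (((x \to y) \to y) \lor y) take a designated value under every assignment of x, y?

No

Countermodel: x=True, y=True gives False, which is not designated.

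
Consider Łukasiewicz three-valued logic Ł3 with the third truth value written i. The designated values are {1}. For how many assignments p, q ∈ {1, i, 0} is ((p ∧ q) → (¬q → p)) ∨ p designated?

9

Of the 9 assignments, 9 give a value in {1}.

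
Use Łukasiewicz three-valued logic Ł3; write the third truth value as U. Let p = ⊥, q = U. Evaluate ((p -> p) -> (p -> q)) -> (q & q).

p -> p = ⊥ -> ⊥ = ⊤
p -> q = ⊥ -> U = ⊤  [min(1, 1−0+½)]
(p -> p) -> (p -> q) = ⊤ -> ⊤ = ⊤
q & q = U & U = U
((p -> p) -> (p -> q)) -> (q & q) = ⊤ -> U = U

U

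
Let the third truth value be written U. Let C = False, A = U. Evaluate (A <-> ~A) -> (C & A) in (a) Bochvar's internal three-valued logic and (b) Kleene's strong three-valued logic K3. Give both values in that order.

U; U

In Bochvar's internal three-valued logic: ~A = ~U = U
A <-> ~A = U <-> U = U
C & A = False & U = U
(A <-> ~A) -> (C & A) = U -> U = U  [any arg is the third value ⇒ result is the third value]
In Kleene's strong three-valued logic K3: ~A = ~U = U
A <-> ~A = U <-> U = U
C & A = False & U = False
(A <-> ~A) -> (C & A) = U -> False = U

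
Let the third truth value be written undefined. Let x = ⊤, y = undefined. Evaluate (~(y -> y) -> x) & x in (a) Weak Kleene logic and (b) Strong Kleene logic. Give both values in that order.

undefined; ⊤

In Weak Kleene logic: y -> y = undefined -> undefined = undefined  [any arg is the third value ⇒ result is the third value]
~(y -> y) = ~undefined = undefined
~(y -> y) -> x = undefined -> ⊤ = undefined
(~(y -> y) -> x) & x = undefined & ⊤ = undefined
In Strong Kleene logic: y -> y = undefined -> undefined = undefined
~(y -> y) = ~undefined = undefined
~(y -> y) -> x = undefined -> ⊤ = ⊤
(~(y -> y) -> x) & x = ⊤ & ⊤ = ⊤
They differ because Weak Kleene logic and Strong Kleene logic treat undefined differently under the binary connectives.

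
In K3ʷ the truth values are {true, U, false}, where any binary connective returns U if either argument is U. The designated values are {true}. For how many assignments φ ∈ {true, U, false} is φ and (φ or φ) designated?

1

φ=true: true ✓
φ=U: U ·
φ=false: false ·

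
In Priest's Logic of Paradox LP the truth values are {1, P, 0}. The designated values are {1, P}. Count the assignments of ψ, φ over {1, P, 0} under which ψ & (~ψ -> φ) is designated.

Of the 9 assignments, 6 give a value in {1, P}.

6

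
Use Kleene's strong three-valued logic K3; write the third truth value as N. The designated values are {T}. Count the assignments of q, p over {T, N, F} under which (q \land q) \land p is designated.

Designated under: (q=T, p=T).

1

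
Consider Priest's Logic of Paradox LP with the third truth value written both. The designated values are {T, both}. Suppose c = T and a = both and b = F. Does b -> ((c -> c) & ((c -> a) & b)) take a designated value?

c -> c = T -> T = T
c -> a = T -> both = both  [~T | both]
(c -> a) & b = both & F = F
(c -> c) & ((c -> a) & b) = T & F = F
b -> ((c -> c) & ((c -> a) & b)) = F -> F = T
T ∈ {T, both}.

Yes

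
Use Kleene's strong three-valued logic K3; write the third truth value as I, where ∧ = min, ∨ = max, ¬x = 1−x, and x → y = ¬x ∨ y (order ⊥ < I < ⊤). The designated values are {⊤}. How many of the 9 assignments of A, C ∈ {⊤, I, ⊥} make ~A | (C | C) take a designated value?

5

Of the 9 assignments, 5 give a value in {⊤}.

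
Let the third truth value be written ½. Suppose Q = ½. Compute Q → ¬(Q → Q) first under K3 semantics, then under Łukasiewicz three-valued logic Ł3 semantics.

½; ½

In K3: Q → Q = ½ → ½ = ½
¬(Q → Q) = ¬½ = ½
Q → ¬(Q → Q) = ½ → ½ = ½
In Łukasiewicz three-valued logic Ł3: Q → Q = ½ → ½ = T  [min(1, 1−½+½)]
¬(Q → Q) = ¬T = F
Q → ¬(Q → Q) = ½ → F = ½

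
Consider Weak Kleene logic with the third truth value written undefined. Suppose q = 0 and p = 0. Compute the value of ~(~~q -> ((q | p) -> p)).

~q = ~0 = 1
~~q = ~1 = 0
q | p = 0 | 0 = 0
(q | p) -> p = 0 -> 0 = 1
~~q -> ((q | p) -> p) = 0 -> 1 = 1
~(~~q -> ((q | p) -> p)) = ~1 = 0

0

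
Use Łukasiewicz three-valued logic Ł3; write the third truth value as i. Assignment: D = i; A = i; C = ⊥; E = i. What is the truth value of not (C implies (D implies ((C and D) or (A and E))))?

C and D = ⊥ and i = ⊥
A and E = i and i = i
(C and D) or (A and E) = ⊥ or i = i
D implies ((C and D) or (A and E)) = i implies i = ⊤  [min(1, 1−½+½)]
C implies (D implies ((C and D) or (A and E))) = ⊥ implies ⊤ = ⊤
not (C implies (D implies ((C and D) or (A and E)))) = not ⊤ = ⊥

⊥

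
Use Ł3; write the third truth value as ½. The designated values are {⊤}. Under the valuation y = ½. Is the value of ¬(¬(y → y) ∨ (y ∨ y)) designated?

y → y = ½ → ½ = ⊤  [min(1, 1−½+½)]
¬(y → y) = ¬⊤ = ⊥
y ∨ y = ½ ∨ ½ = ½
¬(y → y) ∨ (y ∨ y) = ⊥ ∨ ½ = ½
¬(¬(y → y) ∨ (y ∨ y)) = ¬½ = ½
½ ∉ {⊤}.

No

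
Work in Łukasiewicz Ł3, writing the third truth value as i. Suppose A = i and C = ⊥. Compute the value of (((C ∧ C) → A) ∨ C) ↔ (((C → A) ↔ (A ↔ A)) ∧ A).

C ∧ C = ⊥ ∧ ⊥ = ⊥
(C ∧ C) → A = ⊥ → i = ⊤  [min(1, 1−0+½)]
((C ∧ C) → A) ∨ C = ⊤ ∨ ⊥ = ⊤
C → A = ⊥ → i = ⊤
A ↔ A = i ↔ i = ⊤
(C → A) ↔ (A ↔ A) = ⊤ ↔ ⊤ = ⊤
((C → A) ↔ (A ↔ A)) ∧ A = ⊤ ∧ i = i
(((C ∧ C) → A) ∨ C) ↔ (((C → A) ↔ (A ↔ A)) ∧ A) = ⊤ ↔ i = i

i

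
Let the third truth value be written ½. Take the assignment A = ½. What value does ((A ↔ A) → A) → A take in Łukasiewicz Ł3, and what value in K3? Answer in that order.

1; ½

In Łukasiewicz Ł3: A ↔ A = ½ ↔ ½ = 1
(A ↔ A) → A = 1 → ½ = ½
((A ↔ A) → A) → A = ½ → ½ = 1
In K3: A ↔ A = ½ ↔ ½ = ½
(A ↔ A) → A = ½ → ½ = ½
((A ↔ A) → A) → A = ½ → ½ = ½
They differ because Łukasiewicz Ł3 and K3 treat ½ differently under implication.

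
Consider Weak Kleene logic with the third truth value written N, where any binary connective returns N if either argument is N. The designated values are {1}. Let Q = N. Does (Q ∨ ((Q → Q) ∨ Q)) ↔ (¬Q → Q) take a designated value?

No

Q → Q = N → N = N  [any arg is the third value ⇒ result is the third value]
(Q → Q) ∨ Q = N ∨ N = N
Q ∨ ((Q → Q) ∨ Q) = N ∨ N = N
¬Q = ¬N = N
¬Q → Q = N → N = N
(Q ∨ ((Q → Q) ∨ Q)) ↔ (¬Q → Q) = N ↔ N = N
N ∉ {1}.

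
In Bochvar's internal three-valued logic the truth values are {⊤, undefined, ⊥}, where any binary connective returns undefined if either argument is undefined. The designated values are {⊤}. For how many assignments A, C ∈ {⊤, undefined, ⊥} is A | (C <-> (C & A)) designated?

Designated under: (A=⊤, C=⊤); (A=⊤, C=⊥); (A=⊥, C=⊥).

3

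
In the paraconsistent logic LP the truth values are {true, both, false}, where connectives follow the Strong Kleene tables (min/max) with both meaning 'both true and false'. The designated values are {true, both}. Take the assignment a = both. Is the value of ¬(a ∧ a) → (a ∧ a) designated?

Yes

a ∧ a = both ∧ both = both
¬(a ∧ a) = ¬both = both
a ∧ a = both ∧ both = both
¬(a ∧ a) → (a ∧ a) = both → both = both
both ∈ {true, both}.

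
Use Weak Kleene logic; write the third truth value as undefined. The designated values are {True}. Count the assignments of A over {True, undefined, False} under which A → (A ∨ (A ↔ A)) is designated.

A=True: True ✓
A=undefined: undefined ·
A=False: True ✓

2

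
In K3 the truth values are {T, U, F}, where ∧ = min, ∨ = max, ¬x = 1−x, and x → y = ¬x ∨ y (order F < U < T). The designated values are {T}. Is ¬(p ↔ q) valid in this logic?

No

Countermodel: p=T, q=T gives F, which is not designated.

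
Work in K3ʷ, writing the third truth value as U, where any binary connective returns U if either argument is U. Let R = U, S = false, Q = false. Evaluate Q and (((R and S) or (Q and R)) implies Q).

R and S = U and false = U
Q and R = false and U = U
(R and S) or (Q and R) = U or U = U
((R and S) or (Q and R)) implies Q = U implies false = U  [any arg is the third value ⇒ result is the third value]
Q and (((R and S) or (Q and R)) implies Q) = false and U = U

U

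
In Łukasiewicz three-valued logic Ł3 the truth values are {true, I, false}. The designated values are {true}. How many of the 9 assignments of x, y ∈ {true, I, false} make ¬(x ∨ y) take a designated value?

Designated under: (x=false, y=false).

1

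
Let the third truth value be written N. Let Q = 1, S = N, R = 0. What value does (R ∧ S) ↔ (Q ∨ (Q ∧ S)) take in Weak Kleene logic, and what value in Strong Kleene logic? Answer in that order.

In Weak Kleene logic: R ∧ S = 0 ∧ N = N
Q ∧ S = 1 ∧ N = N
Q ∨ (Q ∧ S) = 1 ∨ N = N
(R ∧ S) ↔ (Q ∨ (Q ∧ S)) = N ↔ N = N
In Strong Kleene logic: R ∧ S = 0 ∧ N = 0
Q ∧ S = 1 ∧ N = N
Q ∨ (Q ∧ S) = 1 ∨ N = 1
(R ∧ S) ↔ (Q ∨ (Q ∧ S)) = 0 ↔ 1 = 0
They differ because Weak Kleene logic and Strong Kleene logic treat N differently under the binary connectives.

N; 0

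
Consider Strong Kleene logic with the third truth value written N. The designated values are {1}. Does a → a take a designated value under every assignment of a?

No

Countermodel: a=N gives N, which is not designated.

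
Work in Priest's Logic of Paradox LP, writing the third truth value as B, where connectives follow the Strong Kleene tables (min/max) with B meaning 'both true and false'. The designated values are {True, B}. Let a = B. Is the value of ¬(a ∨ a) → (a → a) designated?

a ∨ a = B ∨ B = B
¬(a ∨ a) = ¬B = B
a → a = B → B = B  [¬B ∨ B]
¬(a ∨ a) → (a → a) = B → B = B
B ∈ {True, B}.

Yes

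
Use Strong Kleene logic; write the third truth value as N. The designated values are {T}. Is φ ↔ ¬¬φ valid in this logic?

Countermodel: φ=N gives N, which is not designated.

No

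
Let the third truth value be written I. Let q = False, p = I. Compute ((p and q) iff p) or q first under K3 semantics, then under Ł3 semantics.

I; I

In K3: p and q = I and False = False
(p and q) iff p = False iff I = I
((p and q) iff p) or q = I or False = I
In Ł3: p and q = I and False = False
(p and q) iff p = False iff I = I  [1 − |0−½|]
((p and q) iff p) or q = I or False = I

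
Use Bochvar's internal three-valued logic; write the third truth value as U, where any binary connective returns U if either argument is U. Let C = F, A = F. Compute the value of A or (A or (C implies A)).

C implies A = F implies F = T
A or (C implies A) = F or T = T
A or (A or (C implies A)) = F or T = T

T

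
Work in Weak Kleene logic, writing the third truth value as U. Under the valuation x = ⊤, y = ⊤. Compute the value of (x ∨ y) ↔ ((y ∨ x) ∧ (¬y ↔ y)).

x ∨ y = ⊤ ∨ ⊤ = ⊤
y ∨ x = ⊤ ∨ ⊤ = ⊤
¬y = ¬⊤ = ⊥
¬y ↔ y = ⊥ ↔ ⊤ = ⊥
(y ∨ x) ∧ (¬y ↔ y) = ⊤ ∧ ⊥ = ⊥
(x ∨ y) ↔ ((y ∨ x) ∧ (¬y ↔ y)) = ⊤ ↔ ⊥ = ⊥

⊥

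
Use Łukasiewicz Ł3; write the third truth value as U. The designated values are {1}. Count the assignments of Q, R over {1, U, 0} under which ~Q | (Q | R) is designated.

Of the 9 assignments, 7 give a value in {1}.

7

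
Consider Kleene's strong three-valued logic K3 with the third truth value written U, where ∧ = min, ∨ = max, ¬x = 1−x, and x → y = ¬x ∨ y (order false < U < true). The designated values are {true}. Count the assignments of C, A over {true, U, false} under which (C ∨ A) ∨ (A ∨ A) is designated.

Of the 9 assignments, 5 give a value in {true}.

5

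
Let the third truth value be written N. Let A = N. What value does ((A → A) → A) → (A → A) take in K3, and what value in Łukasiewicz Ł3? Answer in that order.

In K3: A → A = N → N = N
(A → A) → A = N → N = N
A → A = N → N = N
((A → A) → A) → (A → A) = N → N = N
In Łukasiewicz Ł3: A → A = N → N = ⊤  [min(1, 1−½+½)]
(A → A) → A = ⊤ → N = N
A → A = N → N = ⊤
((A → A) → A) → (A → A) = N → ⊤ = ⊤
They differ because K3 and Łukasiewicz Ł3 treat N differently under implication.

N; ⊤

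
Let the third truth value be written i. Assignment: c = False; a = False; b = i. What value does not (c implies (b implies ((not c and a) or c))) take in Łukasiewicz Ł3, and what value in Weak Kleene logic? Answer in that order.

In Łukasiewicz Ł3: not c = not False = True
not c and a = True and False = False
(not c and a) or c = False or False = False
b implies ((not c and a) or c) = i implies False = i
c implies (b implies ((not c and a) or c)) = False implies i = True
not (c implies (b implies ((not c and a) or c))) = not True = False
In Weak Kleene logic: not c = not False = True
not c and a = True and False = False
(not c and a) or c = False or False = False
b implies ((not c and a) or c) = i implies False = i  [any arg is the third value ⇒ result is the third value]
c implies (b implies ((not c and a) or c)) = False implies i = i
not (c implies (b implies ((not c and a) or c))) = not i = i
They differ because Łukasiewicz Ł3 and Weak Kleene logic treat i differently under the binary connectives.

False; i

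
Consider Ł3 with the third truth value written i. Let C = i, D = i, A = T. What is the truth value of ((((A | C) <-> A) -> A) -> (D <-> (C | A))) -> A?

T

A | C = T | i = T
(A | C) <-> A = T <-> T = T
((A | C) <-> A) -> A = T -> T = T
C | A = i | T = T
D <-> (C | A) = i <-> T = i  [1 − |½−1|]
(((A | C) <-> A) -> A) -> (D <-> (C | A)) = T -> i = i
((((A | C) <-> A) -> A) -> (D <-> (C | A))) -> A = i -> T = T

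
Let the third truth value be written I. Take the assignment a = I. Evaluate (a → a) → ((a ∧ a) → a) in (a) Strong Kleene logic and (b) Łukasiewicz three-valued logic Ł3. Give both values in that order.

In Strong Kleene logic: a → a = I → I = I  [¬I ∨ I]
a ∧ a = I ∧ I = I
(a ∧ a) → a = I → I = I
(a → a) → ((a ∧ a) → a) = I → I = I
In Łukasiewicz three-valued logic Ł3: a → a = I → I = 1
a ∧ a = I ∧ I = I
(a ∧ a) → a = I → I = 1
(a → a) → ((a ∧ a) → a) = 1 → 1 = 1
They differ because Strong Kleene logic and Łukasiewicz three-valued logic Ł3 treat I differently under implication.

I; 1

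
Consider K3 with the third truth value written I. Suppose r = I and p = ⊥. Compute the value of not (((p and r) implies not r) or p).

⊥

p and r = ⊥ and I = ⊥
not r = not I = I
(p and r) implies not r = ⊥ implies I = ⊤  [not ⊥ or I]
((p and r) implies not r) or p = ⊤ or ⊥ = ⊤
not (((p and r) implies not r) or p) = not ⊤ = ⊥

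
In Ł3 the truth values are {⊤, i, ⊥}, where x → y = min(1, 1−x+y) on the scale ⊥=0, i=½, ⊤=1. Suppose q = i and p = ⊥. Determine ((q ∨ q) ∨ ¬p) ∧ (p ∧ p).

q ∨ q = i ∨ i = i
¬p = ¬⊥ = ⊤
(q ∨ q) ∨ ¬p = i ∨ ⊤ = ⊤
p ∧ p = ⊥ ∧ ⊥ = ⊥
((q ∨ q) ∨ ¬p) ∧ (p ∧ p) = ⊤ ∧ ⊥ = ⊥

⊥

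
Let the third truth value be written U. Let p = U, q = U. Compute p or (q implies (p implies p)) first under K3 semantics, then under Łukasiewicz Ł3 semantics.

In K3: p implies p = U implies U = U  [not U or U]
q implies (p implies p) = U implies U = U
p or (q implies (p implies p)) = U or U = U
In Łukasiewicz Ł3: p implies p = U implies U = True  [min(1, 1−½+½)]
q implies (p implies p) = U implies True = True
p or (q implies (p implies p)) = U or True = True
They differ because K3 and Łukasiewicz Ł3 treat U differently under implication.

U; True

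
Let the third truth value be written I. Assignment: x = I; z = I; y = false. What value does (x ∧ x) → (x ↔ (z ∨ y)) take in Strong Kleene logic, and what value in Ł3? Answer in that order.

In Strong Kleene logic: x ∧ x = I ∧ I = I
z ∨ y = I ∨ false = I
x ↔ (z ∨ y) = I ↔ I = I
(x ∧ x) → (x ↔ (z ∨ y)) = I → I = I  [¬I ∨ I]
In Ł3: x ∧ x = I ∧ I = I
z ∨ y = I ∨ false = I
x ↔ (z ∨ y) = I ↔ I = true
(x ∧ x) → (x ↔ (z ∨ y)) = I → true = true
They differ because Strong Kleene logic and Ł3 treat I differently under implication.

I; true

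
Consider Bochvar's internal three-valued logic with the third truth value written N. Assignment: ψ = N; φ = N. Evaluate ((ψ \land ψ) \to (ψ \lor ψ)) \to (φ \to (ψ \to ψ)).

ψ \land ψ = N \land N = N
ψ \lor ψ = N \lor N = N
(ψ \land ψ) \to (ψ \lor ψ) = N \to N = N  [any arg is the third value ⇒ result is the third value]
ψ \to ψ = N \to N = N
φ \to (ψ \to ψ) = N \to N = N
((ψ \land ψ) \to (ψ \lor ψ)) \to (φ \to (ψ \to ψ)) = N \to N = N

N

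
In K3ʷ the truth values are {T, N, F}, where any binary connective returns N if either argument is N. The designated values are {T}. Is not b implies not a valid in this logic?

Countermodel: b=T, a=N gives N, which is not designated.

No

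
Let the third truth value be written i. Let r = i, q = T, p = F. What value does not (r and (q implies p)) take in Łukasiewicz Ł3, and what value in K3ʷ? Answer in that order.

In Łukasiewicz Ł3: q implies p = T implies F = F
r and (q implies p) = i and F = F
not (r and (q implies p)) = not F = T
In K3ʷ: q implies p = T implies F = F
r and (q implies p) = i and F = i
not (r and (q implies p)) = not i = i
They differ because Łukasiewicz Ł3 and K3ʷ treat i differently under the binary connectives.

T; i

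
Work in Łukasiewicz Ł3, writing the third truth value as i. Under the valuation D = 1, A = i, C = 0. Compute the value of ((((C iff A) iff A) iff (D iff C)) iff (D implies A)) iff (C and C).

i

C iff A = 0 iff i = i
(C iff A) iff A = i iff i = 1
D iff C = 1 iff 0 = 0
((C iff A) iff A) iff (D iff C) = 1 iff 0 = 0
D implies A = 1 implies i = i
(((C iff A) iff A) iff (D iff C)) iff (D implies A) = 0 iff i = i
C and C = 0 and 0 = 0
((((C iff A) iff A) iff (D iff C)) iff (D implies A)) iff (C and C) = i iff 0 = i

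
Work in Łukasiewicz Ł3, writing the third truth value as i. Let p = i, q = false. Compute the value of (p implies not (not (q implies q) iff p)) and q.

false

q implies q = false implies false = true
not (q implies q) = not true = false
not (q implies q) iff p = false iff i = i  [1 − |0−½|]
not (not (q implies q) iff p) = not i = i
p implies not (not (q implies q) iff p) = i implies i = true
(p implies not (not (q implies q) iff p)) and q = true and false = false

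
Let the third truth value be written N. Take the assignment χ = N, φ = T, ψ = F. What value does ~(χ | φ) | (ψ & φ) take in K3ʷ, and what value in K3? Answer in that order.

In K3ʷ: χ | φ = N | T = N
~(χ | φ) = ~N = N
ψ & φ = F & T = F
~(χ | φ) | (ψ & φ) = N | F = N
In K3: χ | φ = N | T = T
~(χ | φ) = ~T = F
ψ & φ = F & T = F
~(χ | φ) | (ψ & φ) = F | F = F
They differ because K3ʷ and K3 treat N differently under the binary connectives.

N; F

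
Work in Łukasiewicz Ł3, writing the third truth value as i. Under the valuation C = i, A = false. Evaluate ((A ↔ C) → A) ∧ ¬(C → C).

false

A ↔ C = false ↔ i = i  [1 − |0−½|]
(A ↔ C) → A = i → false = i
C → C = i → i = true
¬(C → C) = ¬true = false
((A ↔ C) → A) ∧ ¬(C → C) = i ∧ false = false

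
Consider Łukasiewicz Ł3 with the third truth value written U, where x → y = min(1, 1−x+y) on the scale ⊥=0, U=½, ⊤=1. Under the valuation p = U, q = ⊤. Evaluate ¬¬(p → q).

⊤

p → q = U → ⊤ = ⊤  [min(1, 1−½+1)]
¬(p → q) = ¬⊤ = ⊥
¬¬(p → q) = ¬⊥ = ⊤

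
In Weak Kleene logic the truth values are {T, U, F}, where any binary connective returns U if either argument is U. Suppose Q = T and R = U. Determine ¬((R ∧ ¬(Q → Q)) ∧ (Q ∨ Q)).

U

Q → Q = T → T = T
¬(Q → Q) = ¬T = F
R ∧ ¬(Q → Q) = U ∧ F = U
Q ∨ Q = T ∨ T = T
(R ∧ ¬(Q → Q)) ∧ (Q ∨ Q) = U ∧ T = U
¬((R ∧ ¬(Q → Q)) ∧ (Q ∨ Q)) = ¬U = U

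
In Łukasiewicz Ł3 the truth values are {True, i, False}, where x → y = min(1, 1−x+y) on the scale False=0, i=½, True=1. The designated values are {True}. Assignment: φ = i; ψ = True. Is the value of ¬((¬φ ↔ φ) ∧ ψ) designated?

No

¬φ = ¬i = i
¬φ ↔ φ = i ↔ i = True
(¬φ ↔ φ) ∧ ψ = True ∧ True = True
¬((¬φ ↔ φ) ∧ ψ) = ¬True = False
False ∉ {True}.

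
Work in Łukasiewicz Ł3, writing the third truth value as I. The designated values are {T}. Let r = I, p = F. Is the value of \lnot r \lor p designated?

No

\lnot r = \lnot I = I
\lnot r \lor p = I \lor F = I
I ∉ {T}.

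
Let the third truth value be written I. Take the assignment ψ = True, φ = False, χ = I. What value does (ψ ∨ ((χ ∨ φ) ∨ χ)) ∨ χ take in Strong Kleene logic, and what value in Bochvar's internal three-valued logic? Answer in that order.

In Strong Kleene logic: χ ∨ φ = I ∨ False = I
(χ ∨ φ) ∨ χ = I ∨ I = I
ψ ∨ ((χ ∨ φ) ∨ χ) = True ∨ I = True
(ψ ∨ ((χ ∨ φ) ∨ χ)) ∨ χ = True ∨ I = True
In Bochvar's internal three-valued logic: χ ∨ φ = I ∨ False = I
(χ ∨ φ) ∨ χ = I ∨ I = I
ψ ∨ ((χ ∨ φ) ∨ χ) = True ∨ I = I
(ψ ∨ ((χ ∨ φ) ∨ χ)) ∨ χ = I ∨ I = I
They differ because Strong Kleene logic and Bochvar's internal three-valued logic treat I differently under the binary connectives.

True; I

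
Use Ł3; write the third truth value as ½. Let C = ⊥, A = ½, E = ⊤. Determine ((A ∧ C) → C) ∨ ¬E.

⊤

A ∧ C = ½ ∧ ⊥ = ⊥
(A ∧ C) → C = ⊥ → ⊥ = ⊤
¬E = ¬⊤ = ⊥
((A ∧ C) → C) ∨ ¬E = ⊤ ∨ ⊥ = ⊤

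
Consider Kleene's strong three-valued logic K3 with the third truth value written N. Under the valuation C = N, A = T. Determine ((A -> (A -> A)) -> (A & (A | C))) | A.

T

A -> A = T -> T = T
A -> (A -> A) = T -> T = T
A | C = T | N = T
A & (A | C) = T & T = T
(A -> (A -> A)) -> (A & (A | C)) = T -> T = T
((A -> (A -> A)) -> (A & (A | C))) | A = T | T = T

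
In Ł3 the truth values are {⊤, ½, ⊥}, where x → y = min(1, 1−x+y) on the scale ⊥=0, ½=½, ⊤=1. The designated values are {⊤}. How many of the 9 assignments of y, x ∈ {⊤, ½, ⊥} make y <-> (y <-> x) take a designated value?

4

Designated under: (y=⊤, x=⊤); (y=½, x=⊤); (y=½, x=⊥); (y=⊥, x=⊤).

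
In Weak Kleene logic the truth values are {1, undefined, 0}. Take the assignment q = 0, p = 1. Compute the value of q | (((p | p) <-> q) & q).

0

p | p = 1 | 1 = 1
(p | p) <-> q = 1 <-> 0 = 0
((p | p) <-> q) & q = 0 & 0 = 0
q | (((p | p) <-> q) & q) = 0 | 0 = 0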